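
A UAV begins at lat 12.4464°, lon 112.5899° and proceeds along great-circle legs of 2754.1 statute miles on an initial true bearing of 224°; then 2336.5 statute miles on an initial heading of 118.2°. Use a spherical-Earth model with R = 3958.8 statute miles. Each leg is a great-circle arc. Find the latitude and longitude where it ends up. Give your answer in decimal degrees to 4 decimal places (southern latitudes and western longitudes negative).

latitude -29.2544°, longitude 119.1217°

Apply the spherical direct solution leg by leg, carrying full precision between legs.
Leg 1: from (12.4464°, 112.5899°), δ = 2754.1/3958.8 = 0.695691 rad, θ = 224° → φ = -16.5445°, λ = 84.9155°.
Leg 2: from (-16.5445°, 84.9155°), δ = 2336.5/3958.8 = 0.590204 rad, θ = 118.2° → φ = -29.2544°, λ = 119.1217°.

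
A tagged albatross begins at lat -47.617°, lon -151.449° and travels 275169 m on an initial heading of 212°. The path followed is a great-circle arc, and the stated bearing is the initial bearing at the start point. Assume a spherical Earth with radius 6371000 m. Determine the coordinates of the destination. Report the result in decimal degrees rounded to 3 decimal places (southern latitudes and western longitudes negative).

The arc subtends δ = 275169/6371000 = 0.043191 rad at the centre.
Converting: φ₁ = -0.831073 rad, θ = 3.700098 rad.
Applying the spherical law of cosines for sides, sin φ₂ = sin φ₁ cos δ + cos φ₁ sin δ cos θ = -0.762649, so φ₂ = -49.698°.
Then Δλ = atan2(-0.015423, 0.435733) = -0.035382 rad, from sin θ sin δ cos φ₁ over cos δ − sin φ₁ sin φ₂.
Hence λ₂ = -151.449° + -2.027° = -153.476°.

latitude -49.698°, longitude -153.476°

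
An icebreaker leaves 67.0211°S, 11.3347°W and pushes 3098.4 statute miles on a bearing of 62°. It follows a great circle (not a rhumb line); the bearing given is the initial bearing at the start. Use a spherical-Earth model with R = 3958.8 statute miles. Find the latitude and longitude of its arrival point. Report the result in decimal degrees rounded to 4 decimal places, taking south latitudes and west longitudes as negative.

latitude -31.5696°, longitude 35.6171°

The arc subtends δ = 3098.4/3958.8 = 0.782661 rad at the centre.
With φ₁ = -67.0211° = -1.169739 rad and θ = 62° = 1.082104 rad:
Destination latitude: φ₂ = arcsin( sin φ₁ cos δ + cos φ₁ sin δ cos θ ) = arcsin(-0.523534) = -31.5696°.
For the longitude increment, Δλ = atan2( sin θ sin δ cos φ₁, cos δ − sin φ₁ sin φ₂ ) = atan2(0.243069, 0.227048) = 46.9518°.
Hence λ₂ = -11.3347° + 46.9518° = 35.6171°.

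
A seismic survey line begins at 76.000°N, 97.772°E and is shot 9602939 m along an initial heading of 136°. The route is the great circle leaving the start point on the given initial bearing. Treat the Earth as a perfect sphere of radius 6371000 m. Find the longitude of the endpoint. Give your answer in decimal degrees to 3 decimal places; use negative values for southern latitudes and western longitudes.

Central angle δ = d/R = 1.507289 rad.
Start latitude φ₁ = 1.326450 rad; initial bearing θ = 2.373648 rad.
Applying the spherical law of cosines for sides, sin φ₂ = sin φ₁ cos δ + cos φ₁ sin δ cos θ = -0.112094, so φ₂ = -6.436°.
For the longitude increment, Δλ = atan2( sin θ sin δ cos φ₁, cos δ − sin φ₁ sin φ₂ ) = atan2(0.167714, 0.172229) = 44.239°.
λ₂ = λ₁ + Δλ = 142.011°.

longitude 142.011°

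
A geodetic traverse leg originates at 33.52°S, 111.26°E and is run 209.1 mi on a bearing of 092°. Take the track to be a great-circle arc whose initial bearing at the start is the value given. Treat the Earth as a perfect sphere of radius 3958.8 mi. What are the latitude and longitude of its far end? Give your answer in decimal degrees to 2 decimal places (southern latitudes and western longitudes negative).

δ = 209.1/3958.8 = 0.052819 rad (3.0263°).
Start latitude φ₁ = -0.585034 rad; initial bearing θ = 1.605703 rad.
sin φ₂ = sin φ₁ cos δ + cos φ₁ sin δ cos θ = (-0.552228)(0.998605) + (0.833693)(0.052794)(-0.034899) = -0.552994
φ₂ = asin(-0.552994) = -0.585953 rad = -33.57°.
For the longitude increment, Δλ = atan2( sin θ sin δ cos φ₁, cos δ − sin φ₁ sin φ₂ ) = atan2(0.043988, 0.693227) = 3.63°.
λ₂ = λ₁ + Δλ = 114.89°.

latitude -33.57°, longitude 114.89°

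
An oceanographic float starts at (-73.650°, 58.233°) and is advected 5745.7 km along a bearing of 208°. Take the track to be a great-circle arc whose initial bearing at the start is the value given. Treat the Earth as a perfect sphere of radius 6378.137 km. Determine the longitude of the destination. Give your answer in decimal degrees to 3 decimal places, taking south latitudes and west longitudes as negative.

longitude -84.821°

δ = 5745.7/6378.137 = 0.900843 rad (51.6145°).
Converting: φ₁ = -1.285435 rad, θ = 3.630285 rad.
Applying the spherical law of cosines for sides, sin φ₂ = sin φ₁ cos δ + cos φ₁ sin δ cos θ = -0.790667, so φ₂ = -52.248°.
Δλ = atan2( sin θ sin δ cos φ₁ , cos δ − sin φ₁ sin φ₂ ) = atan2(-0.103592, -0.137743) = -2.496768 rad = -143.054°.
Hence λ₂ = 58.233° + -143.054° = -84.821°.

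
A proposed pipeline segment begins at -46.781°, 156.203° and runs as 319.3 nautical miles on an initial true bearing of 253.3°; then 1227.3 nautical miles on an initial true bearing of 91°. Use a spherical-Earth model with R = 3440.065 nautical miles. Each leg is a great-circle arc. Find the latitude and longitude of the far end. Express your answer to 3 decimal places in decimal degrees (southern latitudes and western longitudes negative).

latitude -44.514°, longitude 177.890°

Apply the spherical direct solution leg by leg, carrying full precision between legs.
Leg 1: from (-46.781°, 156.203°), δ = 319.3/3440.065 = 0.092818 rad, θ = 253.3° → φ = -48.060°, λ = 148.570°.
Leg 2: from (-48.060°, 148.570°), δ = 1227.3/3440.065 = 0.356767 rad, θ = 91° → φ = -44.514°, λ = 177.890°.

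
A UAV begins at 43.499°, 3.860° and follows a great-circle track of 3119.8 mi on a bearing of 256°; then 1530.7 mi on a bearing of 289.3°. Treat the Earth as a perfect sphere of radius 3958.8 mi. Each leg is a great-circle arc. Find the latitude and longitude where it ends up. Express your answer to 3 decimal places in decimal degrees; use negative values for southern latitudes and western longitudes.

Apply the spherical direct solution leg by leg, carrying full precision between legs.
Leg 1: from (43.499°, 3.860°), δ = 3119.8/3958.8 = 0.788067 rad, θ = 256° → φ = 21.162°, λ = -43.674°.
Leg 2: from (21.162°, -43.674°), δ = 1530.7/3958.8 = 0.386658 rad, θ = 289.3° → φ = 26.782°, λ = -67.169°.

latitude 26.782°, longitude -67.169°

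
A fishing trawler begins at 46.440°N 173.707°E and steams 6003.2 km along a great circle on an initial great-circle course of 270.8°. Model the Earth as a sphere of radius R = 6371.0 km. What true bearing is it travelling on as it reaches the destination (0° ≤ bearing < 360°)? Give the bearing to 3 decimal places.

The arc subtends δ = 6003.2/6371 = 0.942270 rad at the centre.
Converting: φ₁ = 0.810531 rad, θ = 4.726352 rad.
Applying the spherical law of cosines for sides, sin φ₂ = sin φ₁ cos δ + cos φ₁ sin δ cos θ = 0.433845, so φ₂ = 25.712°.
For the longitude increment, Δλ = atan2( sin θ sin δ cos φ₁, cos δ − sin φ₁ sin φ₂ ) = atan2(-0.557366, 0.273566) = -63.857°.
Hence λ₂ = 173.707° + -63.857° = 109.850°.
The forward bearing on arrival equals the back-azimuth from the destination plus 180°.
Back-azimuth from P₂ (25.712°, 109.850°) to P₁ (46.440°, 173.707°), with Δλ' = λ₁ − λ₂ = 63.857°: atan2( sin Δλ' cos φ₁ , cos φ₂ sin φ₁ − sin φ₂ cos φ₁ cos Δλ' ) = 49.886°.
Final bearing = (49.886° + 180°) mod 360° = 229.886°.

final bearing 229.886°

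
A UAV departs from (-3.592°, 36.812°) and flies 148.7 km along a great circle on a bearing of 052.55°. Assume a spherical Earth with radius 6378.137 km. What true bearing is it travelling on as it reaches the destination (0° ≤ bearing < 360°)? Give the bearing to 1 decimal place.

The arc subtends δ = 148.7/6378.137 = 0.023314 rad at the centre.
Converting: φ₁ = -0.062692 rad, θ = 0.917171 rad.
sin φ₂ = sin φ₁ cos δ + cos φ₁ sin δ cos θ = (-0.062651)(0.999728) + (0.998035)(0.023312)(0.608069) = -0.048487
φ₂ = asin(-0.048487) = -0.048506 rad = -2.779°.
Δλ = atan2( sin θ sin δ cos φ₁ , cos δ − sin φ₁ sin φ₂ ) = atan2(0.018471, 0.996690) = 0.018530 rad = 1.062°.
Hence λ₂ = 36.812° + 1.062° = 37.874°.
The forward bearing on arrival equals the back-azimuth from the destination plus 180°.
Back-azimuth from P₂ (-2.8°, 37.9°) to P₁ (-3.6°, 36.8°), with Δλ' = λ₁ − λ₂ = -1.1°: atan2( sin Δλ' cos φ₁ , cos φ₂ sin φ₁ − sin φ₂ cos φ₁ cos Δλ' ) = 232.5°.
Final bearing = (232.5° + 180°) mod 360° = 52.5°.

final bearing 52.5°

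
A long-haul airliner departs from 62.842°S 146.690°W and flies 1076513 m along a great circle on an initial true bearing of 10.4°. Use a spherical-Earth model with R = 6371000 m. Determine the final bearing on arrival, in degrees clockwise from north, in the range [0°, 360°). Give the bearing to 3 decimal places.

δ = 1076513/6371000 = 0.168971 rad (9.6813°).
With φ₁ = -62.842° = -1.096800 rad and θ = 10.4° = 0.181514 rad:
Destination latitude: φ₂ = arcsin( sin φ₁ cos δ + cos φ₁ sin δ cos θ ) = arcsin(-0.801581) = -53.281°.
For the longitude increment, Δλ = atan2( sin θ sin δ cos φ₁, cos δ − sin φ₁ sin φ₂ ) = atan2(0.013857, 0.272551) = 2.910°.
λ₂ = -146.690° + 2.910° = -143.780°.
The forward bearing on arrival equals the back-azimuth from the destination plus 180°.
Back-azimuth from P₂ (-53.281°, -143.780°) to P₁ (-62.842°, -146.690°), with Δλ' = λ₁ − λ₂ = -2.910°: atan2( sin Δλ' cos φ₁ , cos φ₂ sin φ₁ − sin φ₂ cos φ₁ cos Δλ' ) = 187.921°.
Final bearing = (187.921° + 180°) mod 360° = 7.921°.

final bearing 7.921°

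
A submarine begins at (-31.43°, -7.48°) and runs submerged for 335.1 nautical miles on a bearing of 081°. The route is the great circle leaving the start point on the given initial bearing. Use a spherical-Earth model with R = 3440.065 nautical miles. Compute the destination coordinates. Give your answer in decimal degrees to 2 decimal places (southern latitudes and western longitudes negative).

latitude -30.40°, longitude -1.09°

Central angle δ = d/R = 0.097411 rad.
With φ₁ = -31.43° = -0.548557 rad and θ = 81° = 1.413717 rad:
Destination latitude: φ₂ = arcsin( sin φ₁ cos δ + cos φ₁ sin δ cos θ ) = arcsin(-0.506002) = -30.40°.
For the longitude increment, Δλ = atan2( sin θ sin δ cos φ₁, cos δ − sin φ₁ sin φ₂ ) = atan2(0.081966, 0.731401) = 6.39°.
λ₂ = -7.48° + 6.39° = -1.09°.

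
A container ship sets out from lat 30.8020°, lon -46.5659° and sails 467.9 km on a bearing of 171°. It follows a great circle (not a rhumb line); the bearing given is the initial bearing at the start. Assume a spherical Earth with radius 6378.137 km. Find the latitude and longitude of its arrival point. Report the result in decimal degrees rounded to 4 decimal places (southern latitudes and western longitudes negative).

latitude 26.6485°, longitude -45.8309°

δ = 467.9/6378.137 = 0.073360 rad (4.2032°).
Converting: φ₁ = 0.537596 rad, θ = 2.984513 rad.
sin φ₂ = sin φ₁ cos δ + cos φ₁ sin δ cos θ = (0.512073)(0.997310) + (0.858942)(0.073294)(-0.987688) = 0.448515
φ₂ = asin(0.448515) = 0.465103 rad = 26.6485°.
Δλ = atan2( sin θ sin δ cos φ₁ , cos δ − sin φ₁ sin φ₂ ) = atan2(0.009848, 0.767638) = 0.012829 rad = 0.7350°.
λ₂ = -46.5659° + 0.7350° = -45.8309°.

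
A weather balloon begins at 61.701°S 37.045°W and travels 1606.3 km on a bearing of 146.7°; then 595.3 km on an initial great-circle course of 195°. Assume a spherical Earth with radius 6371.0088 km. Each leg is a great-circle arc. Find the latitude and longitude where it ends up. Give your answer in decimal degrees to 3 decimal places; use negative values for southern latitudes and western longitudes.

Apply the spherical direct solution leg by leg, carrying full precision between legs.
Leg 1: from (-61.701°, -37.045°), δ = 1606.3/6371.0088 = 0.252126 rad, θ = 146.7° → φ = -72.081°, λ = -10.611°.
Leg 2: from (-72.081°, -10.611°), δ = 595.3/6371.0088 = 0.093439 rad, θ = 195° → φ = -77.180°, λ = -16.859°.

latitude -77.180°, longitude -16.859°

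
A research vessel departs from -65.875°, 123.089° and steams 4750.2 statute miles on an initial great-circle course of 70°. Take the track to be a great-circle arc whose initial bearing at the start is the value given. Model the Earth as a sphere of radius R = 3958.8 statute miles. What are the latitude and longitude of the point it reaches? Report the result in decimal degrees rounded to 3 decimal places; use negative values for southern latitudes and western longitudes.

The arc subtends δ = 4750.2/3958.8 = 1.199909 rad at the centre.
Converting: φ₁ = -1.149736 rad, θ = 1.221730 rad.
sin φ₂ = sin φ₁ cos δ + cos φ₁ sin δ cos θ = (-0.912656)(0.362443) + (0.408729)(0.932006)(0.342020) = -0.200497
φ₂ = asin(-0.200497) = -0.201865 rad = -11.566°.
Then Δλ = atan2(0.357964, 0.179458) = 1.106086 rad, from sin θ sin δ cos φ₁ over cos δ − sin φ₁ sin φ₂.
λ₂ = 123.089° + 63.374° = 186.463°, normalized to (−180°, 180°] → -173.537°.

latitude -11.566°, longitude -173.537°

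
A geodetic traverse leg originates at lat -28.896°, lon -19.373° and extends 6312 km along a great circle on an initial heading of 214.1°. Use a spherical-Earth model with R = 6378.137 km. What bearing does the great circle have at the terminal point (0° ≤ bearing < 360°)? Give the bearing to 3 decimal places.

final bearing 270.687°

Central angle δ = d/R = 0.989631 rad.
Converting: φ₁ = -0.504330 rad, θ = 3.736750 rad.
Applying the spherical law of cosines for sides, sin φ₂ = sin φ₁ cos δ + cos φ₁ sin δ cos θ = -0.871231, so φ₂ = -60.602°.
For the longitude increment, Δλ = atan2( sin θ sin δ cos φ₁, cos δ − sin φ₁ sin φ₂ ) = atan2(-0.410254, 0.128001) = -72.672°.
Hence λ₂ = -19.373° + -72.672° = -92.045°.
The forward bearing on arrival equals the back-azimuth from the destination plus 180°.
Back-azimuth from P₂ (-60.602°, -92.045°) to P₁ (-28.896°, -19.373°), with Δλ' = λ₁ − λ₂ = 72.672°: atan2( sin Δλ' cos φ₁ , cos φ₂ sin φ₁ − sin φ₂ cos φ₁ cos Δλ' ) = 90.687°.
Final bearing = (90.687° + 180°) mod 360° = 270.687°.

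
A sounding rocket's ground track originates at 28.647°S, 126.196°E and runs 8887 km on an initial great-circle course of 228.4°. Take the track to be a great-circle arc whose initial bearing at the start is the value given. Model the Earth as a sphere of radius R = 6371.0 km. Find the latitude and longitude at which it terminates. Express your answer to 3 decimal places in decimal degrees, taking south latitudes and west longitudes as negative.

The arc subtends δ = 8887/6371 = 1.394914 rad at the centre.
Start latitude φ₁ = -0.499984 rad; initial bearing θ = 3.986332 rad.
Applying the spherical law of cosines for sides, sin φ₂ = sin φ₁ cos δ + cos φ₁ sin δ cos θ = -0.657552, so φ₂ = -41.113°.
Δλ = atan2( sin θ sin δ cos φ₁ , cos δ − sin φ₁ sin φ₂ ) = atan2(-0.646136, -0.140262) = -1.784558 rad = -102.248°.
λ₂ = 126.196° + -102.248° = 23.948°.

latitude -41.113°, longitude 23.948°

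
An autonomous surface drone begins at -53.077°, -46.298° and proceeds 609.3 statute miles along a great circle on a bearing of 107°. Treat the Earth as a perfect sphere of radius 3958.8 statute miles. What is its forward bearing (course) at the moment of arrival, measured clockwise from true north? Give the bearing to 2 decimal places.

δ = 609.3/3958.8 = 0.153910 rad (8.8184°).
With φ₁ = -53.077° = -0.926368 rad and θ = 107° = 1.867502 rad:
Destination latitude: φ₂ = arcsin( sin φ₁ cos δ + cos φ₁ sin δ cos θ ) = arcsin(-0.816920) = -54.778°.
For the longitude increment, Δλ = atan2( sin θ sin δ cos φ₁, cos δ − sin φ₁ sin φ₂ ) = atan2(0.088071, 0.335098) = 14.726°.
λ₂ = λ₁ + Δλ = -31.572°.
The forward bearing on arrival equals the back-azimuth from the destination plus 180°.
Back-azimuth from P₂ (-54.78°, -31.57°) to P₁ (-53.08°, -46.30°), with Δλ' = λ₁ − λ₂ = -14.73°: atan2( sin Δλ' cos φ₁ , cos φ₂ sin φ₁ − sin φ₂ cos φ₁ cos Δλ' ) = 275.07°.
Final bearing = (275.07° + 180°) mod 360° = 95.07°.

final bearing 95.07°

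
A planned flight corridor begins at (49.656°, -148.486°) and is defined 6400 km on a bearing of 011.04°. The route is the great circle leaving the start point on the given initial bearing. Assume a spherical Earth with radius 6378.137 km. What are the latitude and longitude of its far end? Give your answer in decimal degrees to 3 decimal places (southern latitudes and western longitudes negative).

latitude 70.987°, longitude 1.799°

Angular distance δ = d/R = 6400 / 6378.137 = 1.003428 rad.
Converting: φ₁ = 0.866661 rad, θ = 0.192684 rad.
Destination latitude: φ₂ = arcsin( sin φ₁ cos δ + cos φ₁ sin δ cos θ ) = arcsin(0.945442) = 70.987°.
For the longitude increment, Δλ = atan2( sin θ sin δ cos φ₁, cos δ − sin φ₁ sin φ₂ ) = atan2(0.104545, -0.183174) = 150.285°.
Hence λ₂ = -148.486° + 150.285° = 1.799°.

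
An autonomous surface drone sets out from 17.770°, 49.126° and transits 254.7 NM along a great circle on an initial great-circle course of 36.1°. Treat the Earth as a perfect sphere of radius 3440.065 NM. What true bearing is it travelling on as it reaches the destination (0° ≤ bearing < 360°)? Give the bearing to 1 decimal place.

The arc subtends δ = 254.7/3440.065 = 0.074039 rad at the centre.
Converting: φ₁ = 0.310145 rad, θ = 0.630064 rad.
sin φ₂ = sin φ₁ cos δ + cos φ₁ sin δ cos θ = (0.305197)(0.997260) + (0.952289)(0.073972)(0.807990) = 0.361277
φ₂ = asin(0.361277) = 0.369637 rad = 21.179°.
For the longitude increment, Δλ = atan2( sin θ sin δ cos φ₁, cos δ − sin φ₁ sin φ₂ ) = atan2(0.041504, 0.887000) = 2.679°.
λ₂ = λ₁ + Δλ = 51.805°.
The forward bearing on arrival equals the back-azimuth from the destination plus 180°.
Back-azimuth from P₂ (21.2°, 51.8°) to P₁ (17.8°, 49.1°), with Δλ' = λ₁ − λ₂ = -2.7°: atan2( sin Δλ' cos φ₁ , cos φ₂ sin φ₁ − sin φ₂ cos φ₁ cos Δλ' ) = 217.0°.
Final bearing = (217.0° + 180°) mod 360° = 37.0°.

final bearing 37.0°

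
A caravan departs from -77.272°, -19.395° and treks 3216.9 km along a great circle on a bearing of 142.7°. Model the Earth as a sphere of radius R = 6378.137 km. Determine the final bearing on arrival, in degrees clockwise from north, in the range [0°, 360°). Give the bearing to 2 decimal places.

final bearing 22.78°

Central angle δ = d/R = 0.504364 rad.
Start latitude φ₁ = -1.348651 rad; initial bearing θ = 2.490585 rad.
Applying the spherical law of cosines for sides, sin φ₂ = sin φ₁ cos δ + cos φ₁ sin δ cos θ = -0.938664, so φ₂ = -69.828°.
For the longitude increment, Δλ = atan2( sin θ sin δ cos φ₁, cos δ − sin φ₁ sin φ₂ ) = atan2(0.064520, -0.040116) = 121.872°.
λ₂ = λ₁ + Δλ = 102.477°.
The forward bearing on arrival equals the back-azimuth from the destination plus 180°.
Back-azimuth from P₂ (-69.83°, 102.48°) to P₁ (-77.27°, -19.39°), with Δλ' = λ₁ − λ₂ = -121.87°: atan2( sin Δλ' cos φ₁ , cos φ₂ sin φ₁ − sin φ₂ cos φ₁ cos Δλ' ) = 202.78°.
Final bearing = (202.78° + 180°) mod 360° = 22.78°.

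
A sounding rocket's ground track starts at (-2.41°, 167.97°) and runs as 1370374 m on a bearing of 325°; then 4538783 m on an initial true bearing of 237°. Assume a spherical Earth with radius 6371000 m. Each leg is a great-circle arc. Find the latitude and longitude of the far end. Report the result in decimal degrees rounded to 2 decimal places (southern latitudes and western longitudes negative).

Apply the spherical direct solution leg by leg, carrying full precision between legs.
Leg 1: from (-2.41°, 167.97°), δ = 1370374/6371000 = 0.215096 rad, θ = 325° → φ = 7.68°, λ = 160.87°.
Leg 2: from (7.68°, 160.87°), δ = 4538783/6371000 = 0.712413 rad, θ = 237° → φ = -14.58°, λ = 126.37°.

latitude -14.58°, longitude 126.37°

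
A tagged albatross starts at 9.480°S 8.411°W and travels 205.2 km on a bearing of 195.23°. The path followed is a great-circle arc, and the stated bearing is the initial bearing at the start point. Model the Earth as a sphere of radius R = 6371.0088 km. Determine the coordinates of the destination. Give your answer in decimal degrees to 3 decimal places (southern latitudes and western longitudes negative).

The arc subtends δ = 205.2/6371.0088 = 0.032208 rad at the centre.
With φ₁ = -9.480° = -0.165457 rad and θ = 195.23° = 3.407406 rad:
Destination latitude: φ₂ = arcsin( sin φ₁ cos δ + cos φ₁ sin δ cos θ ) = arcsin(-0.195265) = -11.260°.
For the longitude increment, Δλ = atan2( sin θ sin δ cos φ₁, cos δ − sin φ₁ sin φ₂ ) = atan2(-0.008344, 0.967320) = -0.494°.
λ₂ = λ₁ + Δλ = -8.905°.

latitude -11.260°, longitude -8.905°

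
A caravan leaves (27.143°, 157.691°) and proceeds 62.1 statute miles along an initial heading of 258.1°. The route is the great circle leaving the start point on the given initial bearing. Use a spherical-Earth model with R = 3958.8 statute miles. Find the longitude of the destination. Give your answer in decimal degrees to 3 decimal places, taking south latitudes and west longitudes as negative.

The arc subtends δ = 62.1/3958.8 = 0.015687 rad at the centre.
Converting: φ₁ = 0.473735 rad, θ = 4.504695 rad.
Applying the spherical law of cosines for sides, sin φ₂ = sin φ₁ cos δ + cos φ₁ sin δ cos θ = 0.453278, so φ₂ = 26.954°.
For the longitude increment, Δλ = atan2( sin θ sin δ cos φ₁, cos δ − sin φ₁ sin φ₂ ) = atan2(-0.013658, 0.793085) = -0.987°.
λ₂ = 157.691° + -0.987° = 156.704°.

longitude 156.704°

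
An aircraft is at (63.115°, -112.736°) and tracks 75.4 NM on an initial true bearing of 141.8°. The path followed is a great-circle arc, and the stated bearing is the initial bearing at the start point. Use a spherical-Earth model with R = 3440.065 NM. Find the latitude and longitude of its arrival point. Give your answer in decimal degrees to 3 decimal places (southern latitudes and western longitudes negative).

latitude 62.118°, longitude -111.075°

Angular distance δ = d/R = 75.4 / 3440.065 = 0.021918 rad.
Converting: φ₁ = 1.101565 rad, θ = 2.474877 rad.
sin φ₂ = sin φ₁ cos δ + cos φ₁ sin δ cos θ = (0.891916)(0.999760) + (0.452201)(0.021916)(-0.785857) = 0.883913
φ₂ = asin(0.883913) = 1.084165 rad = 62.118°.
Δλ = atan2( sin θ sin δ cos φ₁ , cos δ − sin φ₁ sin φ₂ ) = atan2(0.006129, 0.211383) = 0.028986 rad = 1.661°.
λ₂ = -112.736° + 1.661° = -111.075°.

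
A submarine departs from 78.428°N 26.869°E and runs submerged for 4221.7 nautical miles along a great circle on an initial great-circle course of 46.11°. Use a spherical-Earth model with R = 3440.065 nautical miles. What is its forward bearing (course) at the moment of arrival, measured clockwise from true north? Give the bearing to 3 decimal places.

final bearing 170.624°

Central angle δ = d/R = 1.227215 rad.
Start latitude φ₁ = 1.368827 rad; initial bearing θ = 0.804771 rad.
Destination latitude: φ₂ = arcsin( sin φ₁ cos δ + cos φ₁ sin δ cos θ ) = arcsin(0.460956) = 27.449°.
For the longitude increment, Δλ = atan2( sin θ sin δ cos φ₁, cos δ − sin φ₁ sin φ₂ ) = atan2(0.136117, -0.114726) = 130.126°.
λ₂ = λ₁ + Δλ = 156.995°.
The forward bearing on arrival equals the back-azimuth from the destination plus 180°.
Back-azimuth from P₂ (27.449°, 156.995°) to P₁ (78.428°, 26.869°), with Δλ' = λ₁ − λ₂ = -130.126°: atan2( sin Δλ' cos φ₁ , cos φ₂ sin φ₁ − sin φ₂ cos φ₁ cos Δλ' ) = 350.624°.
Final bearing = (350.624° + 180°) mod 360° = 170.624°.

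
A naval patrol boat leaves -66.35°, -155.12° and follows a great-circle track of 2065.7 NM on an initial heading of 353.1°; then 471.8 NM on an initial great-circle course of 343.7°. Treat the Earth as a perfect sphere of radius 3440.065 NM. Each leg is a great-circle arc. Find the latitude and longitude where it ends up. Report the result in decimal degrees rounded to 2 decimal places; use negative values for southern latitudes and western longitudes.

Apply the spherical direct solution leg by leg, carrying full precision between legs.
Leg 1: from (-66.35°, -155.12°), δ = 2065.7/3440.065 = 0.600483 rad, θ = 353.1° → φ = -32.06°, λ = -159.71°.
Leg 2: from (-32.06°, -159.71°), δ = 471.8/3440.065 = 0.137149 rad, θ = 343.7° → φ = -24.49°, λ = -162.13°.

latitude -24.49°, longitude -162.13°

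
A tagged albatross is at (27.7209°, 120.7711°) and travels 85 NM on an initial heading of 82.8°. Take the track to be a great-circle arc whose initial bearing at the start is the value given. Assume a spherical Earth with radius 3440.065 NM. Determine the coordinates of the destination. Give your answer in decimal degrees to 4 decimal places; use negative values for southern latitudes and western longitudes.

The arc subtends δ = 85/3440.065 = 0.024709 rad at the centre.
Converting: φ₁ = 0.483821 rad, θ = 1.445133 rad.
Destination latitude: φ₂ = arcsin( sin φ₁ cos δ + cos φ₁ sin δ cos θ ) = arcsin(0.467764) = 27.8893°.
Then Δλ = atan2(0.021698, 0.782107) = 0.027736 rad, from sin θ sin δ cos φ₁ over cos δ − sin φ₁ sin φ₂.
Hence λ₂ = 120.7711° + 1.5892° = 122.3603°.

latitude 27.8893°, longitude 122.3603°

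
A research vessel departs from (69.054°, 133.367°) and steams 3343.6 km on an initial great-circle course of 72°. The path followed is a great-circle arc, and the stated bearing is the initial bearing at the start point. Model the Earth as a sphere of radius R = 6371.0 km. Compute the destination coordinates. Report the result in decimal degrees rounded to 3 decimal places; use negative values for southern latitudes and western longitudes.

Central angle δ = d/R = 0.524816 rad.
Converting: φ₁ = 1.205220 rad, θ = 1.256637 rad.
Destination latitude: φ₂ = arcsin( sin φ₁ cos δ + cos φ₁ sin δ cos θ ) = arcsin(0.863579) = 59.721°.
Δλ = atan2( sin θ sin δ cos φ₁ , cos δ − sin φ₁ sin φ₂ ) = atan2(0.170354, 0.058905) = 1.237888 rad = 70.926°.
λ₂ = 133.367° + 70.926° = 204.293°, normalized to (−180°, 180°] → -155.707°.

latitude 59.721°, longitude -155.707°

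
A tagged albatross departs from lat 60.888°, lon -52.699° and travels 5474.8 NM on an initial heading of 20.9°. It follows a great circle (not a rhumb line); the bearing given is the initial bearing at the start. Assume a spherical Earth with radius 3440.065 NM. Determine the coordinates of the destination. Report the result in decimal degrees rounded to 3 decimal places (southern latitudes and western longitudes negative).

The arc subtends δ = 5474.8/3440.065 = 1.591482 rad at the centre.
Start latitude φ₁ = 1.062696 rad; initial bearing θ = 0.364774 rad.
Destination latitude: φ₂ = arcsin( sin φ₁ cos δ + cos φ₁ sin δ cos θ ) = arcsin(0.436340) = 25.871°.
Then Δλ = atan2(0.173522, -0.401901) = 2.734015 rad, from sin θ sin δ cos φ₁ over cos δ − sin φ₁ sin φ₂.
Hence λ₂ = -52.699° + 156.648° = 103.949°.

latitude 25.871°, longitude 103.949°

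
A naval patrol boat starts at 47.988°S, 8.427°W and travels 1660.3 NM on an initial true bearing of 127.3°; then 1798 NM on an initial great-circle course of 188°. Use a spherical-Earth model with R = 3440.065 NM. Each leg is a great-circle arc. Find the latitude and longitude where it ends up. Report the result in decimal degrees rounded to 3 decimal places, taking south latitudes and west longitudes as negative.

Apply the spherical direct solution leg by leg, carrying full precision between legs.
Leg 1: from (-47.988°, -8.427°), δ = 1660.3/3440.065 = 0.482636 rad, θ = 127.3° → φ = -57.819°, λ = 35.457°.
Leg 2: from (-57.819°, 35.457°), δ = 1798/3440.065 = 0.522665 rad, θ = 188° → φ = -85.310°, λ = -22.729°.

latitude -85.310°, longitude -22.729°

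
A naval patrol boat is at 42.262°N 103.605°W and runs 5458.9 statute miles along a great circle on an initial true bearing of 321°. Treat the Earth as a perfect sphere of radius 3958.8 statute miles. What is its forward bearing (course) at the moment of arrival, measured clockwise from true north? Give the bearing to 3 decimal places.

final bearing 220.232°

Central angle δ = d/R = 1.378928 rad.
With φ₁ = 42.262° = 0.737611 rad and θ = 321° = 5.602507 rad:
Destination latitude: φ₂ = arcsin( sin φ₁ cos δ + cos φ₁ sin δ cos θ ) = arcsin(0.692839) = 43.855°.
For the longitude increment, Δλ = atan2( sin θ sin δ cos φ₁, cos δ − sin φ₁ sin φ₂ ) = atan2(-0.457199, -0.275256) = -121.050°.
λ₂ = -103.605° + -121.050° = -224.655°, normalized to (−180°, 180°] → 135.345°.
The forward bearing on arrival equals the back-azimuth from the destination plus 180°.
Back-azimuth from P₂ (43.855°, 135.345°) to P₁ (42.262°, -103.605°), with Δλ' = λ₁ − λ₂ = -238.950°: atan2( sin Δλ' cos φ₁ , cos φ₂ sin φ₁ − sin φ₂ cos φ₁ cos Δλ' ) = 40.232°.
Final bearing = (40.232° + 180°) mod 360° = 220.232°.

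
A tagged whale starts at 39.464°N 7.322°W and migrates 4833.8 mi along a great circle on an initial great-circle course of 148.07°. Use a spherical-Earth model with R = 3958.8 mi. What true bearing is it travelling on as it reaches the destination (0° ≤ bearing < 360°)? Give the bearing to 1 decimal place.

final bearing 153.6°

δ = 4833.8/3958.8 = 1.221027 rad (69.9597°).
With φ₁ = 39.464° = 0.688777 rad and θ = 148.07° = 2.584309 rad:
Applying the spherical law of cosines for sides, sin φ₂ = sin φ₁ cos δ + cos φ₁ sin δ cos θ = -0.397735, so φ₂ = -23.437°.
For the longitude increment, Δλ = atan2( sin θ sin δ cos φ₁, cos δ − sin φ₁ sin φ₂ ) = atan2(0.383588, 0.595479) = 32.788°.
λ₂ = λ₁ + Δλ = 25.466°.
The forward bearing on arrival equals the back-azimuth from the destination plus 180°.
Back-azimuth from P₂ (-23.4°, 25.5°) to P₁ (39.5°, -7.3°), with Δλ' = λ₁ − λ₂ = -32.8°: atan2( sin Δλ' cos φ₁ , cos φ₂ sin φ₁ − sin φ₂ cos φ₁ cos Δλ' ) = 333.6°.
Final bearing = (333.6° + 180°) mod 360° = 153.6°.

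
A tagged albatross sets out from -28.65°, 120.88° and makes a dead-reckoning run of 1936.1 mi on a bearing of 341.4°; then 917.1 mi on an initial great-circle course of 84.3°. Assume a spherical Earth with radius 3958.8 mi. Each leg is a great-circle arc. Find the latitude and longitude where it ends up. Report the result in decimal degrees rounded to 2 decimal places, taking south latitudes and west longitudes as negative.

Apply the spherical direct solution leg by leg, carrying full precision between legs.
Leg 1: from (-28.65°, 120.88°), δ = 1936.1/3958.8 = 0.489062 rad, θ = 341.4° → φ = -1.86°, λ = 112.26°.
Leg 2: from (-1.86°, 112.26°), δ = 917.1/3958.8 = 0.231661 rad, θ = 84.3° → φ = -0.51°, λ = 125.46°.

latitude -0.51°, longitude 125.46°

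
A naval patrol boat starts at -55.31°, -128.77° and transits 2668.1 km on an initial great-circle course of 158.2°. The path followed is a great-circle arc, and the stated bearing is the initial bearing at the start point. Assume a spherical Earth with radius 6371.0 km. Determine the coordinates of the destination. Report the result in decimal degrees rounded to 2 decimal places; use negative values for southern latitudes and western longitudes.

latitude -75.03°, longitude -92.98°

The arc subtends δ = 2668.1/6371 = 0.418788 rad at the centre.
Converting: φ₁ = -0.965342 rad, θ = 2.761111 rad.
Applying the spherical law of cosines for sides, sin φ₂ = sin φ₁ cos δ + cos φ₁ sin δ cos θ = -0.966077, so φ₂ = -75.03°.
Then Δλ = atan2(0.085950, 0.119232) = 0.624591 rad, from sin θ sin δ cos φ₁ over cos δ − sin φ₁ sin φ₂.
λ₂ = -128.77° + 35.79° = -92.98°.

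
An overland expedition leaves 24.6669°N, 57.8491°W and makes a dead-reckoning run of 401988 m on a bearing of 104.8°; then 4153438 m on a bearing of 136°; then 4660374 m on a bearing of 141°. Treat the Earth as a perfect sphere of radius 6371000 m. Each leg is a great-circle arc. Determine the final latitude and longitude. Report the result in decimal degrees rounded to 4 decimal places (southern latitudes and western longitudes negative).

Apply the spherical direct solution leg by leg, carrying full precision between legs.
Leg 1: from (24.6669°, -57.8491°), δ = 401988/6371000 = 0.063097 rad, θ = 104.8° → φ = 23.6954°, λ = -54.0318°.
Leg 2: from (23.6954°, -54.0318°), δ = 4153438/6371000 = 0.651929 rad, θ = 136° → φ = -4.5994°, λ = -29.0187°.
Leg 3: from (-4.5994°, -29.0187°), δ = 4660374/6371000 = 0.731498 rad, θ = 141° → φ = -35.2485°, λ = 1.9623°.

latitude -35.2485°, longitude 1.9623°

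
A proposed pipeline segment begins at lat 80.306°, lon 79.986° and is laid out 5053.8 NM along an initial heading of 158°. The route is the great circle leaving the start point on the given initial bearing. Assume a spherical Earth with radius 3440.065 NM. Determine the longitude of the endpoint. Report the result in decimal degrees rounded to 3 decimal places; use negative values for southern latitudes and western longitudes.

longitude 101.902°

Central angle δ = d/R = 1.469100 rad.
Start latitude φ₁ = 1.401604 rad; initial bearing θ = 2.757620 rad.
Destination latitude: φ₂ = arcsin( sin φ₁ cos δ + cos φ₁ sin δ cos θ ) = arcsin(-0.055247) = -3.167°.
For the longitude increment, Δλ = atan2( sin θ sin δ cos φ₁, cos δ − sin φ₁ sin φ₂ ) = atan2(0.062753, 0.155979) = 21.916°.
Hence λ₂ = 79.986° + 21.916° = 101.902°.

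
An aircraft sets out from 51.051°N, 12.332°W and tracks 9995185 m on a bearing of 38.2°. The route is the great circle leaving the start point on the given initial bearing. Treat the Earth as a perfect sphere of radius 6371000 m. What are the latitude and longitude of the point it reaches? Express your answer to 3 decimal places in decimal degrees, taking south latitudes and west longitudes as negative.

Angular distance δ = d/R = 9995185 / 6371000 = 1.568857 rad.
Converting: φ₁ = 0.891008 rad, θ = 0.666716 rad.
sin φ₂ = sin φ₁ cos δ + cos φ₁ sin δ cos θ = (0.777706)(0.001940) + (0.628628)(0.999998)(0.785857) = 0.495520
φ₂ = asin(0.495520) = 0.518433 rad = 29.704°.
Δλ = atan2( sin θ sin δ cos φ₁ , cos δ − sin φ₁ sin φ₂ ) = atan2(0.388748, -0.383429) = 2.349305 rad = 134.605°.
λ₂ = λ₁ + Δλ = 122.273°.

latitude 29.704°, longitude 122.273°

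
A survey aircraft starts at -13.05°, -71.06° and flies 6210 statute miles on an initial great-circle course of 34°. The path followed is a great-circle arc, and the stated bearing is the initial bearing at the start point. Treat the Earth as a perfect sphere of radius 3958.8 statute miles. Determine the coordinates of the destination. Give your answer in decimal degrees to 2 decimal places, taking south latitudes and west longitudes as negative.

The arc subtends δ = 6210/3958.8 = 1.568657 rad at the centre.
Start latitude φ₁ = -0.227765 rad; initial bearing θ = 0.593412 rad.
Applying the spherical law of cosines for sides, sin φ₂ = sin φ₁ cos δ + cos φ₁ sin δ cos θ = 0.807141, so φ₂ = 53.82°.
Then Δλ = atan2(0.544750, 0.184393) = 1.244411 rad, from sin θ sin δ cos φ₁ over cos δ − sin φ₁ sin φ₂.
λ₂ = λ₁ + Δλ = 0.24°.

latitude 53.82°, longitude 0.24°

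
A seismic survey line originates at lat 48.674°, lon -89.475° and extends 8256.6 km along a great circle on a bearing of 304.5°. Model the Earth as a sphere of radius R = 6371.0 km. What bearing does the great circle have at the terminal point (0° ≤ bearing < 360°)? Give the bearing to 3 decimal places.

The arc subtends δ = 8256.6/6371 = 1.295966 rad at the centre.
With φ₁ = 48.674° = 0.849522 rad and θ = 304.5° = 5.314528 rad:
sin φ₂ = sin φ₁ cos δ + cos φ₁ sin δ cos θ = (0.750965)(0.271384) + (0.660343)(0.962471)(0.566406) = 0.563785
φ₂ = asin(0.563785) = 0.598961 rad = 34.318°.
Δλ = atan2( sin θ sin δ cos φ₁ , cos δ − sin φ₁ sin φ₂ ) = atan2(-0.523782, -0.151999) = -1.853234 rad = -106.182°.
λ₂ = -89.475° + -106.182° = -195.657°, normalized to (−180°, 180°] → 164.343°.
The forward bearing on arrival equals the back-azimuth from the destination plus 180°.
Back-azimuth from P₂ (34.318°, 164.343°) to P₁ (48.674°, -89.475°), with Δλ' = λ₁ − λ₂ = -253.818°: atan2( sin Δλ' cos φ₁ , cos φ₂ sin φ₁ − sin φ₂ cos φ₁ cos Δλ' ) = 41.217°.
Final bearing = (41.217° + 180°) mod 360° = 221.217°.

final bearing 221.217°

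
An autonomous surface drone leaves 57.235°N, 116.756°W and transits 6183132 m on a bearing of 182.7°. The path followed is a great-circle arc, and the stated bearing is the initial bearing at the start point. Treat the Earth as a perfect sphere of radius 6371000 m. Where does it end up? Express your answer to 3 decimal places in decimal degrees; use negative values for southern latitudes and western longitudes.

latitude 1.657°, longitude -118.985°

Central angle δ = d/R = 0.970512 rad.
With φ₁ = 57.235° = 0.998939 rad and θ = 182.7° = 3.188717 rad:
sin φ₂ = sin φ₁ cos δ + cos φ₁ sin δ cos θ = (0.840897)(0.564877) + (0.541195)(0.825175)(-0.998890) = 0.028919
φ₂ = asin(0.028919) = 0.028923 rad = 1.657°.
Δλ = atan2( sin θ sin δ cos φ₁ , cos δ − sin φ₁ sin φ₂ ) = atan2(-0.021037, 0.540559) = -0.038897 rad = -2.229°.
λ₂ = λ₁ + Δλ = -118.985°.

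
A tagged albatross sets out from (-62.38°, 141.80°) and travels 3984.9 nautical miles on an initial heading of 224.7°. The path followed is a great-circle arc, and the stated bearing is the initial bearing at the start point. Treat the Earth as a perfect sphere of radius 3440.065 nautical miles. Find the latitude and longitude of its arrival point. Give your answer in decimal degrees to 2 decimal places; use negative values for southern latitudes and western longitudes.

Central angle δ = d/R = 1.158379 rad.
Start latitude φ₁ = -1.088736 rad; initial bearing θ = 3.921755 rad.
sin φ₂ = sin φ₁ cos δ + cos φ₁ sin δ cos θ = (-0.886042)(0.400825) + (0.463605)(0.916155)(-0.710799) = -0.657048
φ₂ = asin(-0.657048) = -0.716897 rad = -41.08°.
Then Δλ = atan2(-0.298756, -0.181348) = -2.116354 rad, from sin θ sin δ cos φ₁ over cos δ − sin φ₁ sin φ₂.
λ₂ = λ₁ + Δλ = 20.54°.

latitude -41.08°, longitude 20.54°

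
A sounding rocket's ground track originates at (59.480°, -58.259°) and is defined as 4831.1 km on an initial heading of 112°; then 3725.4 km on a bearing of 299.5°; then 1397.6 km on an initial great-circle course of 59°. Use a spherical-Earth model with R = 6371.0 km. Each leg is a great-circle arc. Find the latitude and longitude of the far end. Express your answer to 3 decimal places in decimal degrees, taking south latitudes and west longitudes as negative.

Apply the spherical direct solution leg by leg, carrying full precision between legs.
Leg 1: from (59.480°, -58.259°), δ = 4831.1/6371 = 0.758295 rad, θ = 112° → φ = 29.643°, λ = -11.068°.
Leg 2: from (29.643°, -11.068°), δ = 3725.4/6371 = 0.584743 rad, θ = 299.5° → φ = 40.441°, λ = -50.209°.
Leg 3: from (40.441°, -50.209°), δ = 1397.6/6371 = 0.219369 rad, θ = 59° → φ = 45.924°, λ = -34.655°.

latitude 45.924°, longitude -34.655°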